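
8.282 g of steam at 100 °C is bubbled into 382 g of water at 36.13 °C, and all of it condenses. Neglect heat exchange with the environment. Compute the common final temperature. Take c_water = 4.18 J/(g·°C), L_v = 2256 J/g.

Net heat exchanged in the isolated system is zero:
latent heat released on condensation: 8.282×2256 = 18684
  condensate cools 100→T: 8.282×4.18×(T − 100) = 34.62(T − 100)
  water warms: 382×4.18×(T − 36.13) = 1596.8(T − 36.13)
1631.4 T = 18684 + 3461.9 + 57691 = 79837
T ≈ 48.94 °C — below 100 °C, confirming all the steam condensed.

T_f ≈ 48.9 °C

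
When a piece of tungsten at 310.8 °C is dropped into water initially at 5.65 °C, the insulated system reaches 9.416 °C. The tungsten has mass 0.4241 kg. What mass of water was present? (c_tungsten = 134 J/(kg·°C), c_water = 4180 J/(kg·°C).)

m ≈ 1.09 kg

|Q_tungsten| = |Q_water|:
0.4241×134×(310.8 − 9.416) = m×4180×(9.416 − 5.65)
15742 m = 17127  ⇒  m ≈ 1.088 kg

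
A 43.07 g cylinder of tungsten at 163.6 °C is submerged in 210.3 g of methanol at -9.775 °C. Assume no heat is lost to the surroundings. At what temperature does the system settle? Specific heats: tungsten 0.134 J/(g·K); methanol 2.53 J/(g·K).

T_f ≈ -7.9 °C

With ΣQ=0 the equilibrium temperature is the m·c-weighted mean:
T_f = (5.771*163.6 + 532.06*(-9.775)) / (5.771 + 532.06)
    = -4256.7 / 537.83 ≈ -7.91 °C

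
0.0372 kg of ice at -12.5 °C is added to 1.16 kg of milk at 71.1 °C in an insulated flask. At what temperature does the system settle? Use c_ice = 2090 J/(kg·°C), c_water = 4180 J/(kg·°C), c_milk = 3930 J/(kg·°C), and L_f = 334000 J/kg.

Taking heat into each body as positive, Σ m c ΔT = 0:
ice -12.5→0 °C: 0.0372·2090·12.5 = 971.85
  fusion: m_ice L_f = 0.0372·334000 = 12425
  warm the meltwater: 155.5 T
  milk: 4558.8(T − 71.1)
4714.3 T = 324131 − 13397 = 310734
T ≈ 65.91 °C. Since T > 0 °C, the all-ice-melts assumption holds.

T_f ≈ 65.9 °C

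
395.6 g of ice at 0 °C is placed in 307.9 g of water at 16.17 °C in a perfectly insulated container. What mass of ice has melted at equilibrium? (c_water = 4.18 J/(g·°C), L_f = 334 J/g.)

Water can give up m c ΔT = 307.9×4.18×16.17 = 20811 J before reaching 0 °C.
To melt every bit of ice: 395.6×334 = 132130 J.
Since 20811 < 132130 J, not all the ice melts; equilibrium is at 0 °C.
m_melted×334 = 20811  ⇒  m_melted ≈ 62.31 g.

m_melted ≈ 62.3 g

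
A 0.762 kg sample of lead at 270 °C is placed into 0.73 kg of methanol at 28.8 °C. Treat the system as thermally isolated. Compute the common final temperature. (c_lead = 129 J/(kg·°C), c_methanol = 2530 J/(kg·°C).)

Conservation of energy gives ΣQ = 0:
0.762·129·(T − 270) + 0.73·2530·(T − 28.8) = 0
98.3(T − 270) + 1846.9(T − 28.8) = 0
(98.3 + 1846.9) T = 98.3·270 + 1846.9·28.8
T = 79731/1945.2 ≈ 40.99 °C

T_f ≈ 41.0 °C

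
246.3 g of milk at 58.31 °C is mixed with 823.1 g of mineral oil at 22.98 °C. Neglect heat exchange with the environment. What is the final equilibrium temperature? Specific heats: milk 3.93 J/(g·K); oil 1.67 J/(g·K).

Net heat exchanged in the isolated system is zero:
246.3×3.93×(T − 58.31) + 823.1×1.67×(T − 22.98) = 0
967.96(T − 58.31) + 1374.6(T − 22.98) = 0
(967.96 + 1374.6) T = 967.96×58.31 + 1374.6×22.98
T = 88029/2342.5 ≈ 37.58 °C

T_f ≈ 37.6 °C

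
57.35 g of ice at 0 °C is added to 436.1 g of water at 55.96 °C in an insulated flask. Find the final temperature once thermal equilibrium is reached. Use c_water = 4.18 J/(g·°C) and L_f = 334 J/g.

T_f ≈ 40.2 °C

Let T be the final temperature. ΣQ_i = 0:
latent heat to melt: 57.35×334 = 19155; warm the meltwater: 239.72 T; water: 1822.9(T − 55.96)
2062.6 T = 102009 − 19155 = 82854
T ≈ 40.17 °C — above 0 °C, consistent with complete melting.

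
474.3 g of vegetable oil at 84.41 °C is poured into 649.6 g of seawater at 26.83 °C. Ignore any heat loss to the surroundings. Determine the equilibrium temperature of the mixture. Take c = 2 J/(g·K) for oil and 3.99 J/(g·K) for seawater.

Energy conservation, ΣQ = 0:
474.3×2×(T − 84.41) + 649.6×3.99×(T − 26.83) = 0
948.6(T − 84.41) + 2591.9(T − 26.83) = 0
3540.5 T = 149612
T = 149612 / 3540.5 = 42.3 °C

T_f ≈ 42.3 °C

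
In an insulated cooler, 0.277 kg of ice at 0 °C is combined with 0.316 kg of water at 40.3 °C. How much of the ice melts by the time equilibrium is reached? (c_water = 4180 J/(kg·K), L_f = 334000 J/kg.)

Cooling the water to 0 °C releases 0.316·4180·40.3 = 53231 J.
Melting all 0.277 kg of ice would need 0.277·334000 = 92518 J.
Since 53231 < 92518 J, not all the ice melts; equilibrium is at 0 °C.
m_melt = 53231 / L_f = 0.1594 kg.

m_melted ≈ 0.159 kg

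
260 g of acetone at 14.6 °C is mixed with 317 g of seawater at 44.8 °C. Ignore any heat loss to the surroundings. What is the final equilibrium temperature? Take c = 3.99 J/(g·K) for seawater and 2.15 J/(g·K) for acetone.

T_f ≈ 35.5 °C

|Q_seawater| = |Q_acetone|:
317·3.99·(44.8 − T) = 260·2.15·(T − 14.6)
1264.8(44.8 − T) = 559(T − 14.6)
1823.8 T = 64826  ⇒  T ≈ 35.54 °C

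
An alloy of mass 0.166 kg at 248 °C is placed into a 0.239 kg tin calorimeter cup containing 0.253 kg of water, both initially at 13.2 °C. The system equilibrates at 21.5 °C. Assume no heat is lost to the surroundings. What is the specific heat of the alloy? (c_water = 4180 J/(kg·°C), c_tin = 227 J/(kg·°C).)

c ≈ 245 J/(kg·°C)

Let T be the final temperature. ΣQ_i = 0:
0.166·c·(21.5 − 248) + 0.253·4180·(21.5 − 13.2) + 0.239·227·(21.5 − 13.2) = 0
-37.6 c = -9227.9
c = -9227.9/-37.6 ≈ 245.4 J/(kg·°C)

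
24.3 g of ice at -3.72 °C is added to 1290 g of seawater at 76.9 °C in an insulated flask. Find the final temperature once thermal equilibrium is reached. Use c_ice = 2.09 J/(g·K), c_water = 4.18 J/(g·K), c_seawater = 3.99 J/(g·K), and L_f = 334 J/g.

Net heat exchanged in the isolated system is zero:
ice -3.72→0 °C: 24.3·2.09·3.72 = 188.93
  fusion: m_ice L_f = 24.3·334 = 8116.2
  warm the meltwater: 101.57 T
  seawater: 5147.1(T − 76.9)
5248.7 T = 395812 − 8305.1 = 387507
T ≈ 73.83 °C. Since T > 0 °C, the all-ice-melts assumption holds.

T_f ≈ 73.8 °C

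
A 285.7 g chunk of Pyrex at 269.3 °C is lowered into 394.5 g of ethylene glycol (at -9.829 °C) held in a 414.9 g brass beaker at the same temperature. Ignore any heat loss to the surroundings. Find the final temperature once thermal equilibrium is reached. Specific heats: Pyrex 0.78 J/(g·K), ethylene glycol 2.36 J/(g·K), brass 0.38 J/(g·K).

T_f ≈ 37.6 °C

Heat gained plus heat lost sum to zero:
285.7·0.78·(T − 269.3) + 394.5·2.36·(T − (-9.829)) + 414.9·0.38·(T − (-9.829)) = 0
(222.85 + 931.02 + 157.66) T = 222.85·269.3 + 931.02·(-9.829) + 157.66·(-9.829)
T ≈ 37.60 °C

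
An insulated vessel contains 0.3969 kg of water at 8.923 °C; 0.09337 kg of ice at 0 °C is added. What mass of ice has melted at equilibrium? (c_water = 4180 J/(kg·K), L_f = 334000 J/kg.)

Heat available from the water dropping to 0 °C: 0.3969×4180×8.923 = 14804 J.
Melting all 0.09337 kg of ice would need 0.09337×334000 = 31186 J.
That's not enough to melt it all — equilibrium is at 0 °C with ice remaining.
Mass melted = 14804/334000 ≈ 0.04432 kg.

m_melted ≈ 0.0443 kg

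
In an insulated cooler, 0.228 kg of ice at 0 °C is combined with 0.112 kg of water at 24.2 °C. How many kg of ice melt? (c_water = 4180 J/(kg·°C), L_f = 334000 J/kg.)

Water can give up m c ΔT = 0.112×4180×24.2 = 11329 J before reaching 0 °C.
Melting all 0.228 kg of ice would need 0.228×334000 = 76152 J.
11329 J < 76152 J, so only part of the ice melts and the system sits at 0 °C.
m_melt = 11329 / L_f = 0.03392 kg.

m_melted ≈ 0.0339 kg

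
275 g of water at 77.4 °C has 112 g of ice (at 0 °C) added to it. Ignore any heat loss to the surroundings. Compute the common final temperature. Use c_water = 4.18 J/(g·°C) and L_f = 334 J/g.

Conservation of energy gives ΣQ = 0:
fusion: m_ice L_f = 112×334 = 37408
  meltwater 0→T: 112×4.18×T = 468.16 T
  water cools: 275×4.18×(T − 77.4) = 1149.5(T − 77.4)
1617.7 T = 88971 − 37408 = 51563
T ≈ 31.88 °C. Since T > 0 °C, the all-ice-melts assumption holds.

T_f ≈ 31.9 °C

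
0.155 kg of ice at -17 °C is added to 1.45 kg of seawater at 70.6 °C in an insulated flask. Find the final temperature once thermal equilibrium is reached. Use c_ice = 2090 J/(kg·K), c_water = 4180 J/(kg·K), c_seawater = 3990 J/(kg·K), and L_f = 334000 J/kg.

T_f ≈ 54.6 °C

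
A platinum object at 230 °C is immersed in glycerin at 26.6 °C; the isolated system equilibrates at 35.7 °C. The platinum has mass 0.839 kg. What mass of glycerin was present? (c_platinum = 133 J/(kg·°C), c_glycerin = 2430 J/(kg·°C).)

|Q_platinum| = |Q_glycerin|:
0.839·133·(230 − 35.7) = m·2430·(35.7 − 26.6)
22113 m = 21681  ⇒  m ≈ 0.9805 kg

m ≈ 0.98 kg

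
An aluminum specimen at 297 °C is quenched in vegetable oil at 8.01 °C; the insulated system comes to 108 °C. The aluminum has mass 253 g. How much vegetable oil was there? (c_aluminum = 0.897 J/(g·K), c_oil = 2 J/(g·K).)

m ≈ 214 g

|Q_aluminum| = |Q_oil|:
253×0.897×(297 − 108) = m×2×(108 − 8.01)
199.98 m = 42892  ⇒  m ≈ 214.5 g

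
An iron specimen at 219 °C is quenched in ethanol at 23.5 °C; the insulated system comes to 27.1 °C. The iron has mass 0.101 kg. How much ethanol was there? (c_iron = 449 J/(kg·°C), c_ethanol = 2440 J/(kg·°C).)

|Q_iron| = |Q_ethanol|:
0.101·449·(219 − 27.1) = m·2440·(27.1 − 23.5)
8784 m = 8702.5  ⇒  m ≈ 0.9907 kg

m ≈ 0.991 kg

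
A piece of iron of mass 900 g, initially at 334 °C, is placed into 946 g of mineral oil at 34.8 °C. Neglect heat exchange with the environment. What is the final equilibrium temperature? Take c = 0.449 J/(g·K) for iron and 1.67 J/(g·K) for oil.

T_f ≈ 95.7 °C

With ΣQ=0 the equilibrium temperature is the m·c-weighted mean:
T_f = (404.1*334 + 1579.8*34.8) / (404.1 + 1579.8)
    = 189947 / 1983.9 ≈ 95.74 °C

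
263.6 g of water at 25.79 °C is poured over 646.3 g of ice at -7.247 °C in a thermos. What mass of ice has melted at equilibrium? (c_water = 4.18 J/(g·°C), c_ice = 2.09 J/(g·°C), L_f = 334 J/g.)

m_melted ≈ 55.8 g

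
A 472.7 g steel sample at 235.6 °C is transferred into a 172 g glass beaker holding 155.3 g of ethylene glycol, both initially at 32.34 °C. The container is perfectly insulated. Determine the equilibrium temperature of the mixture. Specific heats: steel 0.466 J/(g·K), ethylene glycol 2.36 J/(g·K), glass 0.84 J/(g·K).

Heat gained plus heat lost sum to zero:
472.7·0.466·(T − 235.6) + 155.3·2.36·(T − 32.34) + 172·0.84·(T − 32.34) = 0
220.28(T − 235.6) + 366.51(T − 32.34) + 144.48(T − 32.34) = 0
(220.28 + 366.51 + 144.48) T = 220.28·235.6 + 366.51·32.34 + 144.48·32.34
T = 68423 / 731.27 = 93.6 °C

T_f ≈ 93.6 °C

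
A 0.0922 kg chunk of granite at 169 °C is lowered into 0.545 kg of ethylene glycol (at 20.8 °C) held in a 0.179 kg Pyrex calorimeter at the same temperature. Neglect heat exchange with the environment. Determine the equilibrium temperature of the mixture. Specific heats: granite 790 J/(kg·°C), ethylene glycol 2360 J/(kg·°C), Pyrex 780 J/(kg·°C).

T_f ≈ 28.0 °C

With ΣQ=0 the equilibrium temperature is the m·c-weighted mean:
T_f = (72.84·169 + 1286.2·20.8 + 139.62·20.8) / (72.84 + 1286.2 + 139.62)
    = 41967 / 1498.7 ≈ 28.00 °C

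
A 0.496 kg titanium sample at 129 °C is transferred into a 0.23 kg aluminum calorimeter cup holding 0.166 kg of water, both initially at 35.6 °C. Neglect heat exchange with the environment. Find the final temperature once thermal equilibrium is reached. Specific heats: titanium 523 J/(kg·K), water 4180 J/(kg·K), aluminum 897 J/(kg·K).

T_f ≈ 56.5 °C

Taking heat into each body as positive, Σ m c ΔT = 0:
0.496*523*(T − 129) + 0.166*4180*(T − 35.6) + 0.23*897*(T − 35.6) = 0
259.41(T − 129) + 693.88(T − 35.6) + 206.31(T − 35.6) = 0
(259.41 + 693.88 + 206.31) T = 259.41*129 + 693.88*35.6 + 206.31*35.6
T = 65510 / 1159.6 = 56.5 °C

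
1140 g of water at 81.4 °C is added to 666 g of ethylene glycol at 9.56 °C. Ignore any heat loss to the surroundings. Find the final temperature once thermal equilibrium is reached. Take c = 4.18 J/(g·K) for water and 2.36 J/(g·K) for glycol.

T_f ≈ 63.6 °C

Taking heat into each body as positive, Σ m c ΔT = 0:
1140×4.18×(T − 81.4) + 666×2.36×(T − 9.56) = 0
6337 T = 402913
T ≈ 63.58 °C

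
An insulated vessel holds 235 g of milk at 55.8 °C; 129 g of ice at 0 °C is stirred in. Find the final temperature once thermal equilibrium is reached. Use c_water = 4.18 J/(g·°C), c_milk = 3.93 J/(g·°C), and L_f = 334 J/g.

T_f ≈ 5.8 °C

Conservation of energy gives ΣQ = 0:
latent heat to melt: 129×334 = 43086; meltwater 0→T: 129×4.18×T = 539.22 T; milk cools: 235×3.93×(T − 55.8) = 923.55(T − 55.8)
1462.8 T = 51534 − 43086 = 8448.1
T ≈ 5.78 °C (positive, so assuming full melt was valid).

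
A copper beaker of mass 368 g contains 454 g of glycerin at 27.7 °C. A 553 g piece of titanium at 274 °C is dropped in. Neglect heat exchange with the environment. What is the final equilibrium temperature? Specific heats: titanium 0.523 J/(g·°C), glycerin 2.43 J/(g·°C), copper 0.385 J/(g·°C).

T_f ≈ 74.1 °C

With ΣQ=0 the equilibrium temperature is the m·c-weighted mean:
T_f = (289.22×274 + 1103.2×27.7 + 141.68×27.7) / (289.22 + 1103.2 + 141.68)
    = 113730 / 1534.1 ≈ 74.13 °C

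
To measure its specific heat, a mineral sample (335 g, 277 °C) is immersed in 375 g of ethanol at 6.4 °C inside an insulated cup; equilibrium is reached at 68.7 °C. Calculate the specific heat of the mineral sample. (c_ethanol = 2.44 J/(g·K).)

c ≈ 0.817 J/(g·K)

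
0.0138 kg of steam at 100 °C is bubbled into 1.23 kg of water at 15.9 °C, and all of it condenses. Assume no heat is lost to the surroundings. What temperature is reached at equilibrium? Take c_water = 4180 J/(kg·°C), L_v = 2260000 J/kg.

Setting the total heat transfer to zero:
condense steam: −0.0138×2260000 = −31188; condensate cools 100→T: 0.0138×4180×(T − 100) = 57.68(T − 100); original water: 5141.4(T − 15.9)
5199.1 T = 31188 + 5768.4 + 81748 = 118705
T ≈ 22.83 °C, under the boiling point, so the assumption holds.

T_f ≈ 22.8 °C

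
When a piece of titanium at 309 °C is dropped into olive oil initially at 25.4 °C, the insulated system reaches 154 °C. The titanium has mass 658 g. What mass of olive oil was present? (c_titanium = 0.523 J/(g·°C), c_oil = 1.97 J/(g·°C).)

m ≈ 211 g

|Q_titanium| = |Q_oil|:
658·0.523·(309 − 154) = m·1.97·(154 − 25.4)
253.34 m = 53341  ⇒  m ≈ 210.5 g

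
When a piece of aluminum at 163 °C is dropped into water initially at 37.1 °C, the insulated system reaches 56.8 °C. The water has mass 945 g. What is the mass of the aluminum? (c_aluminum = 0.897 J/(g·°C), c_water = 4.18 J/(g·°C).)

m ≈ 817 g

Heat lost by the aluminum = heat gained by the water:
m·0.897·(163 − 56.8) = 945·4.18·(56.8 − 37.1)
95.26 m = 77817  ⇒  m ≈ 816.9 g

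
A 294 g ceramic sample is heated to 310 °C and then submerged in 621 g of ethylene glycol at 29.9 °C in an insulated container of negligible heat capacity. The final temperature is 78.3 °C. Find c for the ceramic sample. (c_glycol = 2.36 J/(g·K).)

Let T be the final temperature. ΣQ_i = 0:
294·c·(78.3 − 310) + 621·2.36·(78.3 − 29.9) = 0
-68120 c = -70933
c = -70933/-68120 ≈ 1.041 J/(g·K)

c ≈ 1.04 J/(g·K)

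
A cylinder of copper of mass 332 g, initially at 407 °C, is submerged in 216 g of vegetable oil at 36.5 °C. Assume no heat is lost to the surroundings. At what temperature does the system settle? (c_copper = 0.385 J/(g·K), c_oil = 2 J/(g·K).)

T_f ≈ 121.1 °C

Setting the total heat transfer to zero:
332×0.385×(T − 407) + 216×2×(T − 36.5) = 0
127.82(T − 407) + 432(T − 36.5) = 0
(127.82 + 432) T = 127.82×407 + 432×36.5
T = 67791 / 559.82 = 121 °C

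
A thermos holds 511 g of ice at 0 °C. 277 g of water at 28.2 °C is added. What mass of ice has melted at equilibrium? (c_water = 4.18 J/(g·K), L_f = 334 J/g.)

m_melted ≈ 97.8 g

Water can give up m c ΔT = 277·4.18·28.2 = 32652 J before reaching 0 °C.
Fully melting the ice requires m_ice L_f = 511·334 = 170674 J.
Since 32652 < 170674 J, not all the ice melts; equilibrium is at 0 °C.
m_melt = 32652 / L_f = 97.76 g.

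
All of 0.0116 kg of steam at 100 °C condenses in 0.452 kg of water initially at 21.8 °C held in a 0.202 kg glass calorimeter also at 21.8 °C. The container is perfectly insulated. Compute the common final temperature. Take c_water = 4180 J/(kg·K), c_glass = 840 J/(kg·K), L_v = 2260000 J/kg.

T_f ≈ 36.0 °C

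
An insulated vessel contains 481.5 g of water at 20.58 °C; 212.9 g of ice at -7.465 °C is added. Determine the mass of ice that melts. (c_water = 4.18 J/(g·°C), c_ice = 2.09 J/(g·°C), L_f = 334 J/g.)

m_melted ≈ 114 g

Heat available from the water dropping to 0 °C: 481.5·4.18·20.58 = 41421 J.
Of that, 212.9·2.09·7.465 = 3321.6 J goes to bring the ice to 0 °C, leaving 38099 J.
To melt every bit of ice: 212.9·334 = 71109 J.
38099 J < 71109 J, so only part of the ice melts and the system sits at 0 °C.
m_melt = 38099 / L_f = 114.1 g.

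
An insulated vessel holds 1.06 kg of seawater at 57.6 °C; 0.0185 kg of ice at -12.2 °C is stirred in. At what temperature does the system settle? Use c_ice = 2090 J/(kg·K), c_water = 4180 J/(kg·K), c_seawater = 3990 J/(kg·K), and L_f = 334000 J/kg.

T_f ≈ 55.0 °C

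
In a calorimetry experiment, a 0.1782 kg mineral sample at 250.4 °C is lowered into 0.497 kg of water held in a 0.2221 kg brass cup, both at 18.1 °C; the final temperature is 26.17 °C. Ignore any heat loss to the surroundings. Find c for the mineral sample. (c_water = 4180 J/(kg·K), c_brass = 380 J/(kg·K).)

c ≈ 437 J/(kg·K)

Energy conservation, ΣQ = 0:
0.1782×c×(26.17 − 250.4) + 0.497×4180×(26.17 − 18.1) + 0.2221×380×(26.17 − 18.1) = 0
-39.96 c = -17446
c = -17446/-39.96 ≈ 436.6 J/(kg·K)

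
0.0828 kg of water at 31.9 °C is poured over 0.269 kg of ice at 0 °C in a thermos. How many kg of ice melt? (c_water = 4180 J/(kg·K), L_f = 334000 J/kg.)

m_melted ≈ 0.0331 kg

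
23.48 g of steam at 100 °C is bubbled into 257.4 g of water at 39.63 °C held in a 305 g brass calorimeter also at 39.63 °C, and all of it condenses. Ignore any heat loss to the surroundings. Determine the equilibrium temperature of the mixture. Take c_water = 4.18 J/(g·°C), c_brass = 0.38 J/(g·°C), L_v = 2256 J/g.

T_f ≈ 85.3 °C

Setting the total heat transfer to zero:
steam→water at 100 °C releases m L_v = 23.48·2256 = 52971; condensed water 100 °C→T: 98.15(T − 100); original water: 1075.9(T − 39.63); cup: 115.9(T − 39.63)
1290 T = 52971 + 9814.6 + 47232 = 110018
T ≈ 85.29 °C, under the boiling point, so the assumption holds.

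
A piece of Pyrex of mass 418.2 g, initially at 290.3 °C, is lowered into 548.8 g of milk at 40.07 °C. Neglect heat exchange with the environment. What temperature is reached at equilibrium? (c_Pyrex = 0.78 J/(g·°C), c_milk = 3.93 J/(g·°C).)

Setting the total heat transfer to zero:
418.2·0.78·(T − 290.3) + 548.8·3.93·(T − 40.07) = 0
2483 T = 181117
T ≈ 72.94 °C

T_f ≈ 72.9 °C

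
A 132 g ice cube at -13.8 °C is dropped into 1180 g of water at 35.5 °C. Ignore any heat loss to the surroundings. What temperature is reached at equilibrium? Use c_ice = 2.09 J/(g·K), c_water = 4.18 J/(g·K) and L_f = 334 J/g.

T_f ≈ 23.2 °C

Conservation of energy gives ΣQ = 0:
ice -13.8→0 °C: 132·2.09·13.8 = 3807.1; fusion: m_ice L_f = 132·334 = 44088; meltwater 0→T: 132·4.18·T = 551.76 T; water: 4932.4(T − 35.5)
5484.2 T = 175100 − 47895 = 127205
T ≈ 23.19 °C — above 0 °C, consistent with complete melting.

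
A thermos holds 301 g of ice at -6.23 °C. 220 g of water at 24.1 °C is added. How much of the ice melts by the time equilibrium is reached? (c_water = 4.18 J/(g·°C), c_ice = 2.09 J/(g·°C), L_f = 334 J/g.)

m_melted ≈ 54.6 g

Heat available from the water dropping to 0 °C: 220×4.18×24.1 = 22162 J.
Of that, 301×2.09×6.23 = 3919.2 J goes to bring the ice to 0 °C, leaving 18243 J.
Melting all 301 g of ice would need 301×334 = 100534 J.
18243 J < 100534 J, so only part of the ice melts and the system sits at 0 °C.
m_melt = 18243 / L_f = 54.62 g.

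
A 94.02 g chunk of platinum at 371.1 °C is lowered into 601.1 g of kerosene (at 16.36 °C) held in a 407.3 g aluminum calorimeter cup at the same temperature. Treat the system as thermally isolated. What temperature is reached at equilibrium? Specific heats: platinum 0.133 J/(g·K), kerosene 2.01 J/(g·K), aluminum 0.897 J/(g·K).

Setting the total heat transfer to zero:
94.02*0.133*(T − 371.1) + 601.1*2.01*(T − 16.36) + 407.3*0.897*(T − 16.36) = 0
12.5(T − 371.1) + 1208.2(T − 16.36) + 365.35(T − 16.36) = 0
1586.1 T = 30384
T = 30384/1586.1 ≈ 19.16 °C

T_f ≈ 19.2 °C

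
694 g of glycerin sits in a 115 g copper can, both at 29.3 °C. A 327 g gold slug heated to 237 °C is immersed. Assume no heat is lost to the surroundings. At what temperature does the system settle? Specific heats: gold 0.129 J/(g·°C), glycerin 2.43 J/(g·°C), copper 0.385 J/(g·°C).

Setting the total heat transfer to zero:
327*0.129*(T − 237) + 694*2.43*(T − 29.3) + 115*0.385*(T − 29.3) = 0
(42.18 + 1686.4 + 44.27) T = 42.18*237 + 1686.4*29.3 + 44.27*29.3
T = 60707 / 1772.9 = 34.2 °C

T_f ≈ 34.2 °C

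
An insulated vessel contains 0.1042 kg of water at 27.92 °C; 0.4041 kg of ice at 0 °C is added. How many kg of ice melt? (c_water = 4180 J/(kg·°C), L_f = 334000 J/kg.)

Water can give up m c ΔT = 0.1042·4180·27.92 = 12161 J before reaching 0 °C.
Melting all 0.4041 kg of ice would need 0.4041·334000 = 134969 J.
Since 12161 < 134969 J, not all the ice melts; equilibrium is at 0 °C.
m_melted·334000 = 12161  ⇒  m_melted ≈ 0.03641 kg.

m_melted ≈ 0.0364 kg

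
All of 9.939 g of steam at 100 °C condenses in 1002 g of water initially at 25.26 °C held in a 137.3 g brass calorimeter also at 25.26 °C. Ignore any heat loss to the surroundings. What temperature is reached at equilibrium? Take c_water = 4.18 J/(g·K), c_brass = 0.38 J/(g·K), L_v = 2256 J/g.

T_f ≈ 31.2 °C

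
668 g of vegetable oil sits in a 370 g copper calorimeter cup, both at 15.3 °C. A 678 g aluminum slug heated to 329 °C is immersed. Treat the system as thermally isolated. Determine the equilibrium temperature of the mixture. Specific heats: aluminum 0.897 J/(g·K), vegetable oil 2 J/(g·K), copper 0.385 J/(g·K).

T_f ≈ 106.7 °C

Heat gained plus heat lost sum to zero:
678×0.897×(T − 329) + 668×2×(T − 15.3) + 370×0.385×(T − 15.3) = 0
2086.6 T = 222707
T ≈ 106.73 °C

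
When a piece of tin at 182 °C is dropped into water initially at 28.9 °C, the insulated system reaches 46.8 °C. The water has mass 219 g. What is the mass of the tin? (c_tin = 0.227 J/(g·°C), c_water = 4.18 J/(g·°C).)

Taking heat into each body as positive, Σ m c ΔT = 0:
m·0.227·(46.8 − 182) + 219·4.18·(46.8 − 28.9) = 0
-30.69 m = -16386
m = -16386/-30.69 ≈ 533.9 g

m ≈ 534 g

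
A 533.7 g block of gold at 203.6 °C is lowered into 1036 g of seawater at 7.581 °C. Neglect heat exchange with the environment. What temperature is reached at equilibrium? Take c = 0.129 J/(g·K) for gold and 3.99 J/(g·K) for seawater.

Energy conservation, ΣQ = 0:
533.7×0.129×(T − 203.6) + 1036×3.99×(T − 7.581) = 0
68.85(T − 203.6) + 4133.6(T − 7.581) = 0
(68.85 + 4133.6) T = 68.85×203.6 + 4133.6×7.581
T = 45354/4202.5 ≈ 10.79 °C

T_f ≈ 10.8 °C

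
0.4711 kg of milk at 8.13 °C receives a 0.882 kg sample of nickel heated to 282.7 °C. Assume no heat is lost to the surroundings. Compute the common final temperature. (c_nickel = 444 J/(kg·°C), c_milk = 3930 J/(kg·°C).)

T_f ≈ 56.1 °C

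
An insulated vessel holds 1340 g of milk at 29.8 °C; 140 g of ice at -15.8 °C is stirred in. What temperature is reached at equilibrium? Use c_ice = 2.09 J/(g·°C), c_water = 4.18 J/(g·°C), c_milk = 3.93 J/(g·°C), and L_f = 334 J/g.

Conservation of energy gives ΣQ = 0:
warm ice to 0 °C: 140×2.09×(0 − (-15.8)) = 4623.1; latent heat to melt: 140×334 = 46760; meltwater 0→T: 140×4.18×T = 585.2 T; milk cools: 1340×3.93×(T − 29.8) = 5266.2(T − 29.8)
5851.4 T = 156933 − 51383 = 105550
T ≈ 18.04 °C. Since T > 0 °C, the all-ice-melts assumption holds.

T_f ≈ 18.0 °C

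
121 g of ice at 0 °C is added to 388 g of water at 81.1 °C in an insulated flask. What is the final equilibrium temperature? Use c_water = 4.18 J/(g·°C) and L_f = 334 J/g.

Energy conservation, ΣQ = 0:
latent heat to melt: 121×334 = 40414
  meltwater 0→T: 121×4.18×T = 505.78 T
  water: 1621.8(T − 81.1)
2127.6 T = 131531 − 40414 = 91117
T ≈ 42.83 °C (positive, so assuming full melt was valid).

T_f ≈ 42.8 °C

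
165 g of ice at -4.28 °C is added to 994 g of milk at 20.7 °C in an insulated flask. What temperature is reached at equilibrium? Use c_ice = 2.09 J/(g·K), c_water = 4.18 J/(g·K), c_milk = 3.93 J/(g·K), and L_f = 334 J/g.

T_f ≈ 5.3 °C

Let T be the final temperature. ΣQ_i = 0:
ice -4.28→0 °C: 165×2.09×4.28 = 1476; latent heat to melt: 165×334 = 55110; meltwater 0→T: 165×4.18×T = 689.7 T; milk cools: 994×3.93×(T − 20.7) = 3906.4(T − 20.7)
4596.1 T = 80863 − 56586 = 24277
T ≈ 5.28 °C — above 0 °C, consistent with complete melting.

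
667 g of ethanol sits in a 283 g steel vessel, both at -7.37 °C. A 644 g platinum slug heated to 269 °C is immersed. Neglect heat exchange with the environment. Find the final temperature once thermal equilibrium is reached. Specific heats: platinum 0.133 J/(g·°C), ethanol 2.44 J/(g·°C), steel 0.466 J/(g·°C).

Taking heat into each body as positive, Σ m c ΔT = 0:
644*0.133*(T − 269) + 667*2.44*(T − (-7.37)) + 283*0.466*(T − (-7.37)) = 0
85.65(T − 269) + 1627.5(T − (-7.37)) + 131.88(T − (-7.37)) = 0
(85.65 + 1627.5 + 131.88) T = 85.65*269 + 1627.5*(-7.37) + 131.88*(-7.37)
T ≈ 5.46 °C

T_f ≈ 5.5 °C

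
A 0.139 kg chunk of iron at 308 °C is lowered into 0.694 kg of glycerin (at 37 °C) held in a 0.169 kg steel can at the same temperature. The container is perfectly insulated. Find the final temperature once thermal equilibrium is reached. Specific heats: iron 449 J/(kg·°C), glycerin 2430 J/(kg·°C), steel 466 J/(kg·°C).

T_f ≈ 46.3 °C

Net heat exchanged in the isolated system is zero:
0.139×449×(T − 308) + 0.694×2430×(T − 37) + 0.169×466×(T − 37) = 0
62.41(T − 308) + 1686.4(T − 37) + 78.75(T − 37) = 0
(62.41 + 1686.4 + 78.75) T = 62.41×308 + 1686.4×37 + 78.75×37
T = 84534 / 1827.6 = 46.3 °C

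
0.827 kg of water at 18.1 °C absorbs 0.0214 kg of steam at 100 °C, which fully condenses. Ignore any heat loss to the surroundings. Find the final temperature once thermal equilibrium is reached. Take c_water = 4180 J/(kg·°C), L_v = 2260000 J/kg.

Energy conservation, ΣQ = 0:
latent heat released on condensation: 0.0214·2260000 = 48364
  condensed water 100 °C→T: 89.45(T − 100)
  original water: 3456.9(T − 18.1)
3546.3 T = 48364 + 8945.2 + 62569 = 119878
T ≈ 33.80 °C, under the boiling point, so the assumption holds.

T_f ≈ 33.8 °C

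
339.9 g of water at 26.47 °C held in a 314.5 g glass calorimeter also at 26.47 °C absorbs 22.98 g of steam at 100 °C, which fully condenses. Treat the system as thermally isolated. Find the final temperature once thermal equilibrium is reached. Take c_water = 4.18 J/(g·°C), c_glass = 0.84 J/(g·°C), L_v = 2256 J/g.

Heat gained plus heat lost sum to zero:
latent heat released on condensation: 22.98×2256 = 51843; condensed water 100 °C→T: 96.06(T − 100); original water: 1420.8(T − 26.47); glass cup: 314.5×0.84×(T − 26.47) = 264.18(T − 26.47)
1781 T = 51843 + 9605.6 + 44601 = 106049
T ≈ 59.54 °C (< 100 °C, so full condensation is consistent).

T_f ≈ 59.5 °C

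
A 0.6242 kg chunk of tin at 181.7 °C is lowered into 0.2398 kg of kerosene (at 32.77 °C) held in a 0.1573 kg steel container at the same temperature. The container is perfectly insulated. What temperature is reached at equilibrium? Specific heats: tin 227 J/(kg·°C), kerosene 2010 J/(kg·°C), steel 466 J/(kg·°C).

T_f ≈ 63.0 °C

Heat gained plus heat lost sum to zero:
0.6242×227×(T − 181.7) + 0.2398×2010×(T − 32.77) + 0.1573×466×(T − 32.77) = 0
696.99 T = 43943
T = 43943/696.99 ≈ 63.05 °C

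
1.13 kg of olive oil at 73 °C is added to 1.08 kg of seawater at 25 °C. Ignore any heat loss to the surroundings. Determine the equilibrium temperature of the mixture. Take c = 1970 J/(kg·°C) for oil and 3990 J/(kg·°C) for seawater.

T_f ≈ 41.4 °C

T_f is the heat-capacity-weighted average of the initial temperatures:
T_f = (2226.1·73 + 4309.2·25) / (2226.1 + 4309.2)
    = 270235 / 6535.3 ≈ 41.35 °C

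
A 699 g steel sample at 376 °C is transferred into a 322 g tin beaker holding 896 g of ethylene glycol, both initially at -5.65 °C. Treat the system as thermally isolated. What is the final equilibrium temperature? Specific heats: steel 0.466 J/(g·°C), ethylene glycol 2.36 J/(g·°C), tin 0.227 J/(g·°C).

Let T be the final temperature. ΣQ_i = 0:
699·0.466·(T − 376) + 896·2.36·(T − (-5.65)) + 322·0.227·(T − (-5.65)) = 0
(325.73 + 2114.6 + 73.09) T = 325.73·376 + 2114.6·(-5.65) + 73.09·(-5.65)
T = 110116 / 2513.4 = 43.8 °C

T_f ≈ 43.8 °C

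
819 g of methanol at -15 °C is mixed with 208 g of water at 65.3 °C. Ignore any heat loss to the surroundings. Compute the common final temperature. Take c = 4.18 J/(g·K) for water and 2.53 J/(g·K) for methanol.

T_f ≈ 8.7 °C

Energy conservation, ΣQ = 0:
208*4.18*(T − 65.3) + 819*2.53*(T − (-15)) = 0
869.44(T − 65.3) + 2072.1(T − (-15)) = 0
(869.44 + 2072.1) T = 869.44*65.3 + 2072.1*(-15)
T = 25693 / 2941.5 = 8.73 °C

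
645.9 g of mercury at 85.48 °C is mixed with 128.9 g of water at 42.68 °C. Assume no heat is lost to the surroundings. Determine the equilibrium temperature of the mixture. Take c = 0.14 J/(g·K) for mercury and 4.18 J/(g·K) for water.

T_f ≈ 48.8 °C

Let T be the final temperature. ΣQ_i = 0:
645.9*0.14*(T − 85.48) + 128.9*4.18*(T − 42.68) = 0
(90.43 + 538.8) T = 90.43*85.48 + 538.8*42.68
T ≈ 48.83 °C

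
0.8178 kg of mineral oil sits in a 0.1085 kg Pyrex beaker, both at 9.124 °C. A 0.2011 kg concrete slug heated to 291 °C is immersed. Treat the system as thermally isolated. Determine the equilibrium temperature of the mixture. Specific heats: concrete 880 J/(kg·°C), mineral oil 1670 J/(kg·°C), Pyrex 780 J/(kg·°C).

T_f ≈ 39.8 °C

Heat gained plus heat lost sum to zero:
0.2011·880·(T − 291) + 0.8178·1670·(T − 9.124) + 0.1085·780·(T − 9.124) = 0
176.97(T − 291) + 1365.7(T − 9.124) + 84.63(T − 9.124) = 0
1627.3 T = 64731
T ≈ 39.78 °C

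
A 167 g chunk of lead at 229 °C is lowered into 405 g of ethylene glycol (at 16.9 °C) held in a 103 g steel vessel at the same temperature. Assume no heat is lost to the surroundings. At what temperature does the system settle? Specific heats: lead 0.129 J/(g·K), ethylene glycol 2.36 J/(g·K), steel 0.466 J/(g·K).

T_f ≈ 21.4 °C

Conservation of energy gives ΣQ = 0:
167×0.129×(T − 229) + 405×2.36×(T − 16.9) + 103×0.466×(T − 16.9) = 0
(21.54 + 955.8 + 48) T = 21.54×229 + 955.8×16.9 + 48×16.9
T ≈ 21.36 °C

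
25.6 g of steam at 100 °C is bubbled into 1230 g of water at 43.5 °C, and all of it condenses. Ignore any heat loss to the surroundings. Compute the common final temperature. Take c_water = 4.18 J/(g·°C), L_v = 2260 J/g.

T_f ≈ 55.7 °C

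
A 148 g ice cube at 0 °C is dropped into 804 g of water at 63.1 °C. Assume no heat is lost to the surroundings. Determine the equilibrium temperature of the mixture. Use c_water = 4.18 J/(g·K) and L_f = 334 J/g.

T_f ≈ 40.9 °C

Heat gained plus heat lost sum to zero:
fusion: m_ice L_f = 148·334 = 49432
  meltwater 0→T: 148·4.18·T = 618.64 T
  water: 3360.7(T − 63.1)
3979.4 T = 212061 − 49432 = 162629
T ≈ 40.87 °C (positive, so assuming full melt was valid).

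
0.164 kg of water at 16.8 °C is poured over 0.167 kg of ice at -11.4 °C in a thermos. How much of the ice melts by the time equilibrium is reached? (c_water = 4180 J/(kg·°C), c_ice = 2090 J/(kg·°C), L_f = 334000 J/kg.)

m_melted ≈ 0.0226 kg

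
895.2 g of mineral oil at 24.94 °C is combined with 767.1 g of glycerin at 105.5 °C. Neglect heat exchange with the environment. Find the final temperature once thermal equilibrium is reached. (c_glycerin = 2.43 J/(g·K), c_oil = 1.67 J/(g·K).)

T_f ≈ 69.6 °C

T_f = Σ m_i c_i T_i / Σ m_i c_i:
T_f = (1864.1×105.5 + 1495×24.94) / (1864.1 + 1495)
    = 233942 / 3359 ≈ 69.65 °C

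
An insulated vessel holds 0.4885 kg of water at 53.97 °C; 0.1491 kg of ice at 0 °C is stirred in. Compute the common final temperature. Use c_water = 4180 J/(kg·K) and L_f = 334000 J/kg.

T_f ≈ 22.7 °C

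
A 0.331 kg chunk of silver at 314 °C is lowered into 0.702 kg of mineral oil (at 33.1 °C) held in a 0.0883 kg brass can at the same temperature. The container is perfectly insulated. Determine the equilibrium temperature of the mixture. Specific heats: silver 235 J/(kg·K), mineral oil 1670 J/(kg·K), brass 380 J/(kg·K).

T_f ≈ 50.1 °C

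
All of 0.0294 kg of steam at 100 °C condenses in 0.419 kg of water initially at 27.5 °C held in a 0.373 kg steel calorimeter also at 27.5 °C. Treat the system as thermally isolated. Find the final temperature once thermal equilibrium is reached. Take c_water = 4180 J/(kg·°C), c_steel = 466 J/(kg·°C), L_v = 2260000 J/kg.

T_f ≈ 64.3 °C

Energy balance with sensible and latent terms:
latent heat released on condensation: 0.0294·2260000 = 66444
  condensed water 100 °C→T: 122.89(T − 100)
  water warms: 0.419·4180·(T − 27.5) = 1751.4(T − 27.5)
  cup: 173.82(T − 27.5)
2048.1 T = 66444 + 12289 + 52944 = 131677
T ≈ 64.29 °C (< 100 °C, so full condensation is consistent).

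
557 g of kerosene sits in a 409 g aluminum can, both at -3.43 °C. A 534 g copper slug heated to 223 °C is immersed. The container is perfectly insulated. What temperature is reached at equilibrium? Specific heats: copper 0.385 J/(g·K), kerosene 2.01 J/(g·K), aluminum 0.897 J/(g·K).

T_f ≈ 24.1 °C

Heat gained plus heat lost sum to zero:
534*0.385*(T − 223) + 557*2.01*(T − (-3.43)) + 409*0.897*(T − (-3.43)) = 0
1692 T = 40748
T = 40748 / 1692 = 24.1 °C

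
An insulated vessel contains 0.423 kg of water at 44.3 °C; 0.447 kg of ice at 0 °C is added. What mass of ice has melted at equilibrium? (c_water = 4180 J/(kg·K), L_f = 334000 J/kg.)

m_melted ≈ 0.235 kg

Cooling the water to 0 °C releases 0.423·4180·44.3 = 78329 J.
To melt every bit of ice: 0.447·334000 = 149298 J.
That's not enough to melt it all — equilibrium is at 0 °C with ice remaining.
Mass melted = 78329/334000 ≈ 0.2345 kg.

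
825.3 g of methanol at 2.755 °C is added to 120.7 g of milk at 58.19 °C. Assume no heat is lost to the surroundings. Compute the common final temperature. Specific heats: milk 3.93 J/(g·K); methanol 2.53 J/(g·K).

T_f is the heat-capacity-weighted average of the initial temperatures:
T_f = (474.35*58.19 + 2088*2.755) / (474.35 + 2088)
    = 33355 / 2562.4 ≈ 13.02 °C

T_f ≈ 13.0 °C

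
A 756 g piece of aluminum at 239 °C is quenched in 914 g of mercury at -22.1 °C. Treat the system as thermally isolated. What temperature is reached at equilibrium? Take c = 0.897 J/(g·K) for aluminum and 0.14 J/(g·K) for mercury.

T_f ≈ 197.6 °C

Conservation of energy gives ΣQ = 0:
756*0.897*(T − 239) + 914*0.14*(T − (-22.1)) = 0
(678.13 + 127.96) T = 678.13*239 + 127.96*(-22.1)
T = 159246 / 806.09 = 198 °C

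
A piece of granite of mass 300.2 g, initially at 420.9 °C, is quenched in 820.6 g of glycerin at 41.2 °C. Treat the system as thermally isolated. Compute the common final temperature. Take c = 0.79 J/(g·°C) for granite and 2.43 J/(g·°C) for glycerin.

T_f ≈ 81.6 °C

Heat lost by the granite equals heat gained by the glycerin:
300.2·0.79·(420.9 − T) = 820.6·2.43·(T − 41.2)
237.16(420.9 − T) = 1994.1(T − 41.2)
2231.2 T = 181975  ⇒  T ≈ 81.56 °C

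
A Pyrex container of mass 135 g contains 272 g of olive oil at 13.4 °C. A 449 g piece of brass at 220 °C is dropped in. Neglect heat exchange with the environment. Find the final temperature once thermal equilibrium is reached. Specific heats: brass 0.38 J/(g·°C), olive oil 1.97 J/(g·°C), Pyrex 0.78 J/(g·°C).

Taking heat into each body as positive, Σ m c ΔT = 0:
449×0.38×(T − 220) + 272×1.97×(T − 13.4) + 135×0.78×(T − 13.4) = 0
170.62(T − 220) + 535.84(T − 13.4) + 105.3(T − 13.4) = 0
811.76 T = 46128
T = 46128 / 811.76 = 56.8 °C

T_f ≈ 56.8 °C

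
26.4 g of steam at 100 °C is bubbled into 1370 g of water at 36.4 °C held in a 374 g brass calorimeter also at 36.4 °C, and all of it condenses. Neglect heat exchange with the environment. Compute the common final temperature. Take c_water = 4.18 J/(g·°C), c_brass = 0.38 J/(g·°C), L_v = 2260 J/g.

T_f ≈ 47.6 °C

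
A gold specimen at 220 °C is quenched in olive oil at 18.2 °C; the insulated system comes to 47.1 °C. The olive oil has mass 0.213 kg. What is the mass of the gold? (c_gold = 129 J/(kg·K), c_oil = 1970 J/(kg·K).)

Heat lost by the gold = heat gained by the oil:
m×129×(220 − 47.1) = 0.213×1970×(47.1 − 18.2)
22304 m = 12127  ⇒  m ≈ 0.5437 kg

m ≈ 0.544 kg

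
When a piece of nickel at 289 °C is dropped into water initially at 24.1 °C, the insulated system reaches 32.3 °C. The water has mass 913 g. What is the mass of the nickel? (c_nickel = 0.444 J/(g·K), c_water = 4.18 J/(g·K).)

m ≈ 275 g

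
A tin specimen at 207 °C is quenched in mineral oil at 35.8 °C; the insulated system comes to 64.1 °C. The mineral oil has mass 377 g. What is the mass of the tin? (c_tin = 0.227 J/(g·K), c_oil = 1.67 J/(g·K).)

m ≈ 549 g

Heat gained plus heat lost sum to zero:
m·0.227·(64.1 − 207) + 377·1.67·(64.1 − 35.8) = 0
-32.44 m = -17817
m = -17817/-32.44 ≈ 549.3 g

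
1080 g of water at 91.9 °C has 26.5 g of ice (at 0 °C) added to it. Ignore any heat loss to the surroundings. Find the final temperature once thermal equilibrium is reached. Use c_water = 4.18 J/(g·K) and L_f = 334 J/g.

T_f ≈ 87.8 °C

Conservation of energy gives ΣQ = 0:
melt ice: 26.5·334 = 8851
  warm the meltwater: 110.77 T
  water cools: 1080·4.18·(T − 91.9) = 4514.4(T − 91.9)
4625.2 T = 414873 − 8851 = 406022
T ≈ 87.79 °C. Since T > 0 °C, the all-ice-melts assumption holds.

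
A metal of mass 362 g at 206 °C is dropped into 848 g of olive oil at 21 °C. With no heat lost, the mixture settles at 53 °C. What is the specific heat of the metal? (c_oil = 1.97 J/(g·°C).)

c ≈ 0.965 J/(g·°C)

m_s c (T_s − T_f) = m_oil c_oil (T_f − T_0):
362×c×(206 − 53) = 848×1.97×(53 − 21)
55386 c = 53458  ⇒  c ≈ 0.9652 J/(g·°C)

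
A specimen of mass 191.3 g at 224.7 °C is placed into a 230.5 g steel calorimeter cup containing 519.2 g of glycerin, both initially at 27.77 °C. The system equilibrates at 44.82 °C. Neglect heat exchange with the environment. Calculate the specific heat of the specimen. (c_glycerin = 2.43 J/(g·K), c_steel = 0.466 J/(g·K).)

c ≈ 0.678 J/(g·K)

Let T be the final temperature. ΣQ_i = 0:
191.3·c·(44.82 − 224.7) + 519.2·2.43·(44.82 − 27.77) + 230.5·0.466·(44.82 − 27.77) = 0
-34411 c = -23343
c = -23343/-34411 ≈ 0.6783 J/(g·K)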